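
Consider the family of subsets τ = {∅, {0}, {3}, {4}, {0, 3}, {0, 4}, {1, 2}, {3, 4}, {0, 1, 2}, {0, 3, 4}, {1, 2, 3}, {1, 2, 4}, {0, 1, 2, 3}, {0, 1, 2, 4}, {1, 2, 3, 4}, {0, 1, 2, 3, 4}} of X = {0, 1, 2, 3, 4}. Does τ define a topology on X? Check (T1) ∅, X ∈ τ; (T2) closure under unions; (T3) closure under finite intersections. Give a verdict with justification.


τ IS a topology on X.

Axiom (T1): ∅ ∈ τ? Yes; X ∈ τ? Yes.
Axiom (T2/T3): check pairwise unions and intersections of members of τ.
All pairwise intersections and unions checked — each lies in τ. Therefore τ satisfies (T1), (T2), (T3): it IS a topology on X.


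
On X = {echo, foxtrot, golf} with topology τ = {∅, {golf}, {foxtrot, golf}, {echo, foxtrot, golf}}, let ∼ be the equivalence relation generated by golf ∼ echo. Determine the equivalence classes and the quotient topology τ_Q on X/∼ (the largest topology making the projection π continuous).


X/∼ = {[echo=golf], [foxtrot]}; |τ_Q| = 2.

Equivalence classes: [echo=golf], [foxtrot].
Quotient map π: X → X/∼ sends echo ↦ [echo=golf], foxtrot ↦ [foxtrot], golf ↦ [echo=golf].
For each subset V ⊆ X/∼, compute π^{-1}(V) ⊆ X and check whether π^{-1}(V) ∈ τ. V is open in τ_Q iff π^{-1}(V) ∈ τ.
  V = {}: π^{-1}(V) = ∅ ∈ τ ✓.
  V = {[echo=golf]}: π^{-1}(V) = {echo, golf} ∉ τ ✗.
  V = {[foxtrot]}: π^{-1}(V) = {foxtrot} ∉ τ ✗.
  V = {[echo=golf], [foxtrot]}: π^{-1}(V) = {echo, foxtrot, golf} ∈ τ ✓.
Open sets in the quotient: τ_Q = {{}, {[echo=golf], [foxtrot]}} (2 elements).


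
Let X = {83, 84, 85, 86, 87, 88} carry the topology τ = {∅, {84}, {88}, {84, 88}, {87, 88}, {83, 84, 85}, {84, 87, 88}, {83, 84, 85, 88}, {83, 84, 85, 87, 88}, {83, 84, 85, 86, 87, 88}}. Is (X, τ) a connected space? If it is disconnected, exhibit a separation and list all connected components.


(X, τ) is connected.

Find clopen sets (U ∈ τ with X ∖ U ∈ τ):
  U = ∅, X ∖ U = {83, 84, 85, 86, 87, 88} — both open, so U is clopen.
  U = {83, 84, 85, 86, 87, 88}, X ∖ U = ∅ — both open, so U is clopen.
Only trivial clopens (∅ and X) exist, so (X, τ) is connected.
Compute connected components by grouping points that agree on all clopens:
  component: {83, 84, 85, 86, 87, 88}


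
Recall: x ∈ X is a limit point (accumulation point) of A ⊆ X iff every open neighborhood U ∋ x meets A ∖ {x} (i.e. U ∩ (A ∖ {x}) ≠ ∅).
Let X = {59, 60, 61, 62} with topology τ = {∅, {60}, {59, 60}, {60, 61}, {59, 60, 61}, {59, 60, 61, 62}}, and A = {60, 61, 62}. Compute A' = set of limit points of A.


A' = {59, 61, 62}

For each x ∈ X, list the open sets U ∈ τ with x ∈ U, then check whether U ∩ (A ∖ {x}) ≠ ∅ for every such U.
  x = 59: opens ∋ x are {59, 60}, {59, 60, 61}, {59, 60, 61, 62}; each meets A ∖ {59}, so x IS a limit point.
  x = 60: open {60} ∋ x has {60} ∩ (A ∖ {60}) = ∅, so x is NOT a limit point.
  x = 61: opens ∋ x are {60, 61}, {59, 60, 61}, {59, 60, 61, 62}; each meets A ∖ {61}, so x IS a limit point.
  x = 62: opens ∋ x are {59, 60, 61, 62}; each meets A ∖ {62}, so x IS a limit point.
Collecting: A' = {59, 61, 62}.


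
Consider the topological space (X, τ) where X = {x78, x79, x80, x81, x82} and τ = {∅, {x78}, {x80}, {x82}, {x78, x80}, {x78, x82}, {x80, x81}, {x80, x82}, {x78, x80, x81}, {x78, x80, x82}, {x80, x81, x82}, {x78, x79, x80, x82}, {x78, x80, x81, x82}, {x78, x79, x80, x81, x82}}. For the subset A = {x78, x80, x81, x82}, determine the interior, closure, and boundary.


int(A) = {x78, x80, x81, x82}, cl(A) = {x78, x79, x80, x81, x82}, ∂A = {x79}.

Closed sets in (X, τ) are complements of opens:
  closed(X, τ) = {∅, {x79}, {x81}, {x78, x79}, {x79, x81}, {x79, x82}, {x78, x79, x81}, {x78, x79, x82}, {x79, x80, x81}, {x79, x81, x82}, {x78, x79, x80, x81}, {x78, x79, x81, x82}, {x79, x80, x81, x82}, {x78, x79, x80, x81, x82}}.
int(A) = ⋃ {U ∈ τ : U ⊆ A}. Opens contained in A: ∅, {x78}, {x80}, {x82}, {x78, x80}, {x78, x82}, {x80, x81}, {x80, x82}, {x78, x80, x81}, {x78, x80, x82}, {x80, x81, x82}, {x78, x80, x81, x82}.
Taking the union of these: int(A) = {x78, x80, x81, x82}.
cl(A) = ⋂ {C closed : A ⊆ C}. Closed sets containing A: {x78, x79, x80, x81, x82}.
Intersecting these: cl(A) = {x78, x79, x80, x81, x82}.
∂A = cl(A) ∖ int(A) = {x78, x79, x80, x81, x82} ∖ {x78, x80, x81, x82} = {x79}.


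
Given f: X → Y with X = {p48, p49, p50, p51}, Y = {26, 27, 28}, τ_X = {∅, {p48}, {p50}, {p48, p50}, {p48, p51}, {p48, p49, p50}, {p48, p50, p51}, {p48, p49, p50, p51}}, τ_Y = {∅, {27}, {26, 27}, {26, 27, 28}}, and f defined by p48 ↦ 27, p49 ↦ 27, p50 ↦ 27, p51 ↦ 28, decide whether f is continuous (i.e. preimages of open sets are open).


f IS continuous.

Compute f^{-1}(U) for each U ∈ τ_Y:
  U = ∅: f^{-1}(U) = ∅ ∈ τ_X ✓.
  U = {27}: f^{-1}(U) = {p48, p49, p50} ∈ τ_X ✓.
  U = {26, 27}: f^{-1}(U) = {p48, p49, p50} ∈ τ_X ✓.
  U = {26, 27, 28}: f^{-1}(U) = {p48, p49, p50, p51} ∈ τ_X ✓.
Every preimage lies in τ_X, so f IS continuous.


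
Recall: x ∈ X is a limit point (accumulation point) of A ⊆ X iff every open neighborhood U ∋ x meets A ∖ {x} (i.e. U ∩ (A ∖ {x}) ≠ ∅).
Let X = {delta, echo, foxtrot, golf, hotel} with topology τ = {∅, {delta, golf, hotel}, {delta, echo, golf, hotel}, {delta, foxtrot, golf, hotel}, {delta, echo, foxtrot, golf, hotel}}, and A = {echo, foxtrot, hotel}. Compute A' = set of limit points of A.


A' = {delta, echo, foxtrot, golf}

For each x ∈ X, list the open sets U ∈ τ with x ∈ U, then check whether U ∩ (A ∖ {x}) ≠ ∅ for every such U.
  x = delta: opens ∋ x are {delta, golf, hotel}, {delta, echo, golf, hotel}, {delta, foxtrot, golf, hotel}, {delta, echo, foxtrot, golf, hotel}; each meets A ∖ {delta}, so x IS a limit point.
  x = echo: opens ∋ x are {delta, echo, golf, hotel}, {delta, echo, foxtrot, golf, hotel}; each meets A ∖ {echo}, so x IS a limit point.
  x = foxtrot: opens ∋ x are {delta, foxtrot, golf, hotel}, {delta, echo, foxtrot, golf, hotel}; each meets A ∖ {foxtrot}, so x IS a limit point.
  x = golf: opens ∋ x are {delta, golf, hotel}, {delta, echo, golf, hotel}, {delta, foxtrot, golf, hotel}, {delta, echo, foxtrot, golf, hotel}; each meets A ∖ {golf}, so x IS a limit point.
  x = hotel: open {delta, golf, hotel} ∋ x has {delta, golf, hotel} ∩ (A ∖ {hotel}) = ∅, so x is NOT a limit point.
Collecting: A' = {delta, echo, foxtrot, golf}.


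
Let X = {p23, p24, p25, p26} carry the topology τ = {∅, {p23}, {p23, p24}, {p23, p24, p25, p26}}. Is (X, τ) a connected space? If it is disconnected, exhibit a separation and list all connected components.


(X, τ) is connected.

Find clopen sets (U ∈ τ with X ∖ U ∈ τ):
  U = ∅, X ∖ U = {p23, p24, p25, p26} — both open, so U is clopen.
  U = {p23, p24, p25, p26}, X ∖ U = ∅ — both open, so U is clopen.
Only trivial clopens (∅ and X) exist, so (X, τ) is connected.
Compute connected components by grouping points that agree on all clopens:
  component: {p23, p24, p25, p26}


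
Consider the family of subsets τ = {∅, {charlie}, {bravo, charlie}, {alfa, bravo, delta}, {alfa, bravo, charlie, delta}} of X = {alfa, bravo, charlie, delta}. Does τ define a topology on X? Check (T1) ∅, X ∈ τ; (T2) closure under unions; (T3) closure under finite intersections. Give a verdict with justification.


τ is NOT a topology on X.

Axiom (T1): ∅ ∈ τ? Yes; X ∈ τ? Yes.
Axiom (T2/T3): check pairwise unions and intersections of members of τ.
Counterexample for (T3): {bravo, charlie} ∩ {alfa, bravo, delta} = {bravo} ∉ τ. Therefore τ is NOT a topology.


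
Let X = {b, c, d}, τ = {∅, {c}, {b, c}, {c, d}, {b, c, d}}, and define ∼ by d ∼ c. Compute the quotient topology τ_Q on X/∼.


X/∼ = {[b], [c=d]}; |τ_Q| = 3.

Equivalence classes: [b], [c=d].
Quotient map π: X → X/∼ sends b ↦ [b], c ↦ [c=d], d ↦ [c=d].
For each subset V ⊆ X/∼, compute π^{-1}(V) ⊆ X and check whether π^{-1}(V) ∈ τ. V is open in τ_Q iff π^{-1}(V) ∈ τ.
  V = {}: π^{-1}(V) = ∅ ∈ τ ✓.
  V = {[b]}: π^{-1}(V) = {b} ∉ τ ✗.
  V = {[c=d]}: π^{-1}(V) = {c, d} ∈ τ ✓.
  V = {[b], [c=d]}: π^{-1}(V) = {b, c, d} ∈ τ ✓.
Open sets in the quotient: τ_Q = {{}, {[c=d]}, {[b], [c=d]}} (3 elements).


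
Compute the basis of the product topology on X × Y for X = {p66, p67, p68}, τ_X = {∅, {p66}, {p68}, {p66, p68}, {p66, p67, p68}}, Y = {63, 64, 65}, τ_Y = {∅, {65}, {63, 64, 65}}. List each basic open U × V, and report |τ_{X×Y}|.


Basis B = {∅ × ∅, {p66} × {65}, {p68} × {65}, {p66, p68} × {65}, {p66} × {63, 64, 65}, {p66, p67, p68} × {65}, {p68} × {63, 64, 65}, {p66, p68} × {63, 64, 65}, {p66, p67, p68} × {63, 64, 65}}; |τ_{X×Y}| = 14.

Enumerate products U × V with U ∈ τ_X, V ∈ τ_Y (deduplicated):
  ∅ × ∅ = {} (∅)
  {p66} × {65} = {(p66,65)}
  {p68} × {65} = {(p68,65)}
  {p66, p68} × {65} = {(p66,65), (p68,65)}
  {p66} × {63, 64, 65} = {(p66,63), (p66,64), (p66,65)}
  {p66, p67, p68} × {65} = {(p66,65), (p67,65), (p68,65)}
  {p68} × {63, 64, 65} = {(p68,63), (p68,64), (p68,65)}
  {p66, p68} × {63, 64, 65} = {(p66,63), (p66,64), (p66,65), (p68,63), (p68,64), (p68,65)}
  {p66, p67, p68} × {63, 64, 65} = {(p66,63), (p66,64), (p66,65), (p67,63), (p67,64), (p67,65), (p68,63), (p68,64), (p68,65)}
These 9 distinct sets form the basis B.
Close under arbitrary unions to get τ_{X×Y}; counting gives |τ_{X×Y}| = 14.


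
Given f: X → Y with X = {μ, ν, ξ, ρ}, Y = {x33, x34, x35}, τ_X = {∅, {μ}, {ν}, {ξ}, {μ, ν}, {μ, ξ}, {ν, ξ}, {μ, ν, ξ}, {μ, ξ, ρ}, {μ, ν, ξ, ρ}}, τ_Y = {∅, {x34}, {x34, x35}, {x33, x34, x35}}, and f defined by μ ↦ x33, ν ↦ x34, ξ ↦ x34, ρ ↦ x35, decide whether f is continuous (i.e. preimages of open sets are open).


f is NOT continuous.

Compute f^{-1}(U) for each U ∈ τ_Y:
  U = ∅: f^{-1}(U) = ∅ ∈ τ_X ✓.
  U = {x34}: f^{-1}(U) = {ν, ξ} ∈ τ_X ✓.
  U = {x34, x35}: f^{-1}(U) = {ν, ξ, ρ} ∉ τ_X ✗.
  U = {x33, x34, x35}: f^{-1}(U) = {μ, ν, ξ, ρ} ∈ τ_X ✓.
Found U = {x34, x35} with f^{-1}(U) = {ν, ξ, ρ} not in τ_X. Therefore f is NOT continuous.


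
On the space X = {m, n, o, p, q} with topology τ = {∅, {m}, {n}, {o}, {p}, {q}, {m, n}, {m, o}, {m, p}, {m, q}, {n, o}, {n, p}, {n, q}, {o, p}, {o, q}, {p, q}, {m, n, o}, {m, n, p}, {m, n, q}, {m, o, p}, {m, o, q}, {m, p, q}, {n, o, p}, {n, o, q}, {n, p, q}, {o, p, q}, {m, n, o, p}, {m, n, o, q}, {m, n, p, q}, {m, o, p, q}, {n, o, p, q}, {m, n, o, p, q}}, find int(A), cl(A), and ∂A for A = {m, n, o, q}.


int(A) = {m, n, o, q}, cl(A) = {m, n, o, q}, ∂A = ∅.

Closed sets in (X, τ) are complements of opens:
  closed(X, τ) = {∅, {m}, {n}, {o}, {p}, {q}, {m, n}, {m, o}, {m, p}, {m, q}, {n, o}, {n, p}, {n, q}, {o, p}, {o, q}, {p, q}, {m, n, o}, {m, n, p}, {m, n, q}, {m, o, p}, {m, o, q}, {m, p, q}, {n, o, p}, {n, o, q}, {n, p, q}, {o, p, q}, {m, n, o, p}, {m, n, o, q}, {m, n, p, q}, {m, o, p, q}, {n, o, p, q}, {m, n, o, p, q}}.
int(A) = ⋃ {U ∈ τ : U ⊆ A}. Opens contained in A: ∅, {m}, {n}, {o}, {q}, {m, n}, {m, o}, {m, q}, {n, o}, {n, q}, {o, q}, {m, n, o}, {m, n, q}, {m, o, q}, {n, o, q}, {m, n, o, q}.
Taking the union of these: int(A) = {m, n, o, q}.
cl(A) = ⋂ {C closed : A ⊆ C}. Closed sets containing A: {m, n, o, q}, {m, n, o, p, q}.
Intersecting these: cl(A) = {m, n, o, q}.
∂A = cl(A) ∖ int(A) = {m, n, o, q} ∖ {m, n, o, q} = ∅.


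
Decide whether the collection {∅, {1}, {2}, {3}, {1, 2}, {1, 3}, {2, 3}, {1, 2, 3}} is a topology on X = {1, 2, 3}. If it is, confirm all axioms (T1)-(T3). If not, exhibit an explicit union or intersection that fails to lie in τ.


τ IS a topology on X.

Axiom (T1): ∅ ∈ τ? Yes; X ∈ τ? Yes.
Axiom (T2/T3): check pairwise unions and intersections of members of τ.
All pairwise intersections and unions checked — each lies in τ. Therefore τ satisfies (T1), (T2), (T3): it IS a topology on X.


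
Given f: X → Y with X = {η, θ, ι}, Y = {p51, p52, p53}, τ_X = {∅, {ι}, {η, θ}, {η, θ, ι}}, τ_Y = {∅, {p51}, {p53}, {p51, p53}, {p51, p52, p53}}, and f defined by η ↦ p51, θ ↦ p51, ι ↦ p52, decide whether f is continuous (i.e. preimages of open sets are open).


f IS continuous.

Compute f^{-1}(U) for each U ∈ τ_Y:
  U = ∅: f^{-1}(U) = ∅ ∈ τ_X ✓.
  U = {p51}: f^{-1}(U) = {η, θ} ∈ τ_X ✓.
  U = {p53}: f^{-1}(U) = ∅ ∈ τ_X ✓.
  U = {p51, p53}: f^{-1}(U) = {η, θ} ∈ τ_X ✓.
  U = {p51, p52, p53}: f^{-1}(U) = {η, θ, ι} ∈ τ_X ✓.
Every preimage lies in τ_X, so f IS continuous.


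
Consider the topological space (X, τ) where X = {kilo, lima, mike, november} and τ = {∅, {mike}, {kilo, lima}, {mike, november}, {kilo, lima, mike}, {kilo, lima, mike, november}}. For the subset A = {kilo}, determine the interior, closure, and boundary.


int(A) = ∅, cl(A) = {kilo, lima}, ∂A = {kilo, lima}.

Closed sets in (X, τ) are complements of opens:
  closed(X, τ) = {∅, {november}, {kilo, lima}, {mike, november}, {kilo, lima, november}, {kilo, lima, mike, november}}.
int(A) = ⋃ {U ∈ τ : U ⊆ A}. Opens contained in A: ∅.
Taking the union of these: int(A) = ∅.
cl(A) = ⋂ {C closed : A ⊆ C}. Closed sets containing A: {kilo, lima}, {kilo, lima, november}, {kilo, lima, mike, november}.
Intersecting these: cl(A) = {kilo, lima}.
∂A = cl(A) ∖ int(A) = {kilo, lima} ∖ ∅ = {kilo, lima}.


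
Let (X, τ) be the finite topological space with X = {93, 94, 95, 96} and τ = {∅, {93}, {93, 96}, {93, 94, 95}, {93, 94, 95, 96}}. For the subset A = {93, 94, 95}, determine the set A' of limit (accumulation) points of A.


A' = {94, 95, 96}

For each x ∈ X, list the open sets U ∈ τ with x ∈ U, then check whether U ∩ (A ∖ {x}) ≠ ∅ for every such U.
  x = 93: open {93} ∋ x has {93} ∩ (A ∖ {93}) = ∅, so x is NOT a limit point.
  x = 94: opens ∋ x are {93, 94, 95}, {93, 94, 95, 96}; each meets A ∖ {94}, so x IS a limit point.
  x = 95: opens ∋ x are {93, 94, 95}, {93, 94, 95, 96}; each meets A ∖ {95}, so x IS a limit point.
  x = 96: opens ∋ x are {93, 96}, {93, 94, 95, 96}; each meets A ∖ {96}, so x IS a limit point.
Collecting: A' = {94, 95, 96}.


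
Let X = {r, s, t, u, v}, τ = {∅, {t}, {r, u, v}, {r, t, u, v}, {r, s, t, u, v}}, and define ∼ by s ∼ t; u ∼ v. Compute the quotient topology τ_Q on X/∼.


X/∼ = {[r], [s=t], [u=v]}; |τ_Q| = 3.

Equivalence classes: [r], [s=t], [u=v].
Quotient map π: X → X/∼ sends r ↦ [r], s ↦ [s=t], t ↦ [s=t], u ↦ [u=v], v ↦ [u=v].
For each subset V ⊆ X/∼, compute π^{-1}(V) ⊆ X and check whether π^{-1}(V) ∈ τ. V is open in τ_Q iff π^{-1}(V) ∈ τ.
  V = {}: π^{-1}(V) = ∅ ∈ τ ✓.
  V = {[r]}: π^{-1}(V) = {r} ∉ τ ✗.
  V = {[s=t]}: π^{-1}(V) = {s, t} ∉ τ ✗.
  V = {[r], [s=t]}: π^{-1}(V) = {r, s, t} ∉ τ ✗.
  V = {[u=v]}: π^{-1}(V) = {u, v} ∉ τ ✗.
  V = {[r], [u=v]}: π^{-1}(V) = {r, u, v} ∈ τ ✓.
  V = {[s=t], [u=v]}: π^{-1}(V) = {s, t, u, v} ∉ τ ✗.
  V = {[r], [s=t], [u=v]}: π^{-1}(V) = {r, s, t, u, v} ∈ τ ✓.
Open sets in the quotient: τ_Q = {{}, {[r], [u=v]}, {[r], [s=t], [u=v]}} (3 elements).


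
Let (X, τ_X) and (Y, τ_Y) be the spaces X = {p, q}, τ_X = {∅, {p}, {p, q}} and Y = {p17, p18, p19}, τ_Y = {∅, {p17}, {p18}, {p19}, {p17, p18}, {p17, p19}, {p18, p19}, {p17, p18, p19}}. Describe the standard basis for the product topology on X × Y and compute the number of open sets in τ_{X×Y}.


Basis B = {∅ × ∅, {p} × {p17}, {p} × {p18}, {p} × {p19}, {p} × {p17, p18}, {p} × {p17, p19}, {p, q} × {p17}, {p} × {p18, p19}, {p, q} × {p18}, {p, q} × {p19}, {p} × {p17, p18, p19}, {p, q} × {p17, p18}, {p, q} × {p17, p19}, {p, q} × {p18, p19}, {p, q} × {p17, p18, p19}}; |τ_{X×Y}| = 27.

Enumerate products U × V with U ∈ τ_X, V ∈ τ_Y (deduplicated):
  ∅ × ∅ = {} (∅)
  {p} × {p17} = {(p,p17)}
  {p} × {p18} = {(p,p18)}
  {p} × {p19} = {(p,p19)}
  {p} × {p17, p18} = {(p,p17), (p,p18)}
  {p} × {p17, p19} = {(p,p17), (p,p19)}
  {p, q} × {p17} = {(p,p17), (q,p17)}
  {p} × {p18, p19} = {(p,p18), (p,p19)}
  {p, q} × {p18} = {(p,p18), (q,p18)}
  {p, q} × {p19} = {(p,p19), (q,p19)}
  {p} × {p17, p18, p19} = {(p,p17), (p,p18), (p,p19)}
  {p, q} × {p17, p18} = {(p,p17), (p,p18), (q,p17), (q,p18)}
  {p, q} × {p17, p19} = {(p,p17), (p,p19), (q,p17), (q,p19)}
  {p, q} × {p18, p19} = {(p,p18), (p,p19), (q,p18), (q,p19)}
  {p, q} × {p17, p18, p19} = {(p,p17), (p,p18), (p,p19), (q,p17), (q,p18), (q,p19)}
These 15 distinct sets form the basis B.
Close under arbitrary unions to get τ_{X×Y}; counting gives |τ_{X×Y}| = 27.


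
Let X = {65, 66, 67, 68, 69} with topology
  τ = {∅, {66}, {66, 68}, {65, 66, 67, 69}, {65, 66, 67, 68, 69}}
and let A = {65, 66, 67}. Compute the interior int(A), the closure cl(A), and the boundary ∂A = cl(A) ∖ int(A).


int(A) = {66}, cl(A) = {65, 66, 67, 68, 69}, ∂A = {65, 67, 68, 69}.

Closed sets in (X, τ) are complements of opens:
  closed(X, τ) = {∅, {68}, {65, 67, 69}, {65, 67, 68, 69}, {65, 66, 67, 68, 69}}.
int(A) = ⋃ {U ∈ τ : U ⊆ A}. Opens contained in A: ∅, {66}.
Taking the union of these: int(A) = {66}.
cl(A) = ⋂ {C closed : A ⊆ C}. Closed sets containing A: {65, 66, 67, 68, 69}.
Intersecting these: cl(A) = {65, 66, 67, 68, 69}.
∂A = cl(A) ∖ int(A) = {65, 66, 67, 68, 69} ∖ {66} = {65, 67, 68, 69}.


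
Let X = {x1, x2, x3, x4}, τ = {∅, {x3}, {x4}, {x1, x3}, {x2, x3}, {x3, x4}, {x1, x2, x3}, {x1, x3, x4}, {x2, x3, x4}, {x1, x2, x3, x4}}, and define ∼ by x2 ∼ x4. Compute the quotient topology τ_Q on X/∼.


X/∼ = {[x1], [x2=x4], [x3]}; |τ_Q| = 5.

Equivalence classes: [x1], [x2=x4], [x3].
Quotient map π: X → X/∼ sends x1 ↦ [x1], x2 ↦ [x2=x4], x3 ↦ [x3], x4 ↦ [x2=x4].
For each subset V ⊆ X/∼, compute π^{-1}(V) ⊆ X and check whether π^{-1}(V) ∈ τ. V is open in τ_Q iff π^{-1}(V) ∈ τ.
  V = {}: π^{-1}(V) = ∅ ∈ τ ✓.
  V = {[x1]}: π^{-1}(V) = {x1} ∉ τ ✗.
  V = {[x2=x4]}: π^{-1}(V) = {x2, x4} ∉ τ ✗.
  V = {[x1], [x2=x4]}: π^{-1}(V) = {x1, x2, x4} ∉ τ ✗.
  V = {[x3]}: π^{-1}(V) = {x3} ∈ τ ✓.
  V = {[x1], [x3]}: π^{-1}(V) = {x1, x3} ∈ τ ✓.
  V = {[x2=x4], [x3]}: π^{-1}(V) = {x2, x3, x4} ∈ τ ✓.
  V = {[x1], [x2=x4], [x3]}: π^{-1}(V) = {x1, x2, x3, x4} ∈ τ ✓.
Open sets in the quotient: τ_Q = {{}, {[x3]}, {[x1], [x3]}, {[x2=x4], [x3]}, {[x1], [x2=x4], [x3]}} (5 elements).


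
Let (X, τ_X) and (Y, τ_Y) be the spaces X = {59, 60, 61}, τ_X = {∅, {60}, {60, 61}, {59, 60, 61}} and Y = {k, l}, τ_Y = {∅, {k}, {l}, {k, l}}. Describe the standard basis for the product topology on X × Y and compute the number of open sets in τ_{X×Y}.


Basis B = {∅ × ∅, {60} × {k}, {60} × {l}, {60} × {k, l}, {60, 61} × {k}, {60, 61} × {l}, {59, 60, 61} × {k}, {59, 60, 61} × {l}, {60, 61} × {k, l}, {59, 60, 61} × {k, l}}; |τ_{X×Y}| = 16.

Enumerate products U × V with U ∈ τ_X, V ∈ τ_Y (deduplicated):
  ∅ × ∅ = {} (∅)
  {60} × {k} = {(60,k)}
  {60} × {l} = {(60,l)}
  {60} × {k, l} = {(60,k), (60,l)}
  {60, 61} × {k} = {(60,k), (61,k)}
  {60, 61} × {l} = {(60,l), (61,l)}
  {59, 60, 61} × {k} = {(59,k), (60,k), (61,k)}
  {59, 60, 61} × {l} = {(59,l), (60,l), (61,l)}
  {60, 61} × {k, l} = {(60,k), (60,l), (61,k), (61,l)}
  {59, 60, 61} × {k, l} = {(59,k), (59,l), (60,k), (60,l), (61,k), (61,l)}
These 10 distinct sets form the basis B.
Close under arbitrary unions to get τ_{X×Y}; counting gives |τ_{X×Y}| = 16.


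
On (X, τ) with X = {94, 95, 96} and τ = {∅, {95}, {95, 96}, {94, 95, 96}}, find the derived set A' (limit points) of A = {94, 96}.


A' = {94}

For each x ∈ X, list the open sets U ∈ τ with x ∈ U, then check whether U ∩ (A ∖ {x}) ≠ ∅ for every such U.
  x = 94: opens ∋ x are {94, 95, 96}; each meets A ∖ {94}, so x IS a limit point.
  x = 95: open {95} ∋ x has {95} ∩ (A ∖ {95}) = ∅, so x is NOT a limit point.
  x = 96: open {95, 96} ∋ x has {95, 96} ∩ (A ∖ {96}) = ∅, so x is NOT a limit point.
Collecting: A' = {94}.


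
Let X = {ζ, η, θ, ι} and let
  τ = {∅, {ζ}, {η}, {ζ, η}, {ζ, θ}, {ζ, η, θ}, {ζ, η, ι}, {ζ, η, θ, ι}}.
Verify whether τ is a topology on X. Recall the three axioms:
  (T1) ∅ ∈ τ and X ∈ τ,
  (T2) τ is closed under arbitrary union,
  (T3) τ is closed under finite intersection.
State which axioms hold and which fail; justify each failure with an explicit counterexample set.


τ IS a topology on X.

Axiom (T1): ∅ ∈ τ? Yes; X ∈ τ? Yes.
Axiom (T2/T3): check pairwise unions and intersections of members of τ.
All pairwise intersections and unions checked — each lies in τ. Therefore τ satisfies (T1), (T2), (T3): it IS a topology on X.


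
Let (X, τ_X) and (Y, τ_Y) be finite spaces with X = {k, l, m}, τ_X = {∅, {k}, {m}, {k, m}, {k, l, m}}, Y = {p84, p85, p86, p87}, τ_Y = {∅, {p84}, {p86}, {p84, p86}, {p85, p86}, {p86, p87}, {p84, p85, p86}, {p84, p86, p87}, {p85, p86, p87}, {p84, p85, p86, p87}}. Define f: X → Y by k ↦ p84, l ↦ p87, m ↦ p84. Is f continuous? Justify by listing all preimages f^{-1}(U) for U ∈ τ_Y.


f is NOT continuous.

Compute f^{-1}(U) for each U ∈ τ_Y:
  U = ∅: f^{-1}(U) = ∅ ∈ τ_X ✓.
  U = {p84}: f^{-1}(U) = {k, m} ∈ τ_X ✓.
  U = {p86}: f^{-1}(U) = ∅ ∈ τ_X ✓.
  U = {p84, p86}: f^{-1}(U) = {k, m} ∈ τ_X ✓.
  U = {p85, p86}: f^{-1}(U) = ∅ ∈ τ_X ✓.
  U = {p86, p87}: f^{-1}(U) = {l} ∉ τ_X ✗.
  U = {p84, p85, p86}: f^{-1}(U) = {k, m} ∈ τ_X ✓.
  U = {p84, p86, p87}: f^{-1}(U) = {k, l, m} ∈ τ_X ✓.
  U = {p85, p86, p87}: f^{-1}(U) = {l} ∉ τ_X ✗.
  U = {p84, p85, p86, p87}: f^{-1}(U) = {k, l, m} ∈ τ_X ✓.
Found U = {p86, p87} with f^{-1}(U) = {l} not in τ_X. Therefore f is NOT continuous.


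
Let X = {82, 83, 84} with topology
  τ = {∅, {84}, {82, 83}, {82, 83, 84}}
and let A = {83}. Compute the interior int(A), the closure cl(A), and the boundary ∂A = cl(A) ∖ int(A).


int(A) = ∅, cl(A) = {82, 83}, ∂A = {82, 83}.

Closed sets in (X, τ) are complements of opens:
  closed(X, τ) = {∅, {84}, {82, 83}, {82, 83, 84}}.
int(A) = ⋃ {U ∈ τ : U ⊆ A}. Opens contained in A: ∅.
Taking the union of these: int(A) = ∅.
cl(A) = ⋂ {C closed : A ⊆ C}. Closed sets containing A: {82, 83}, {82, 83, 84}.
Intersecting these: cl(A) = {82, 83}.
∂A = cl(A) ∖ int(A) = {82, 83} ∖ ∅ = {82, 83}.


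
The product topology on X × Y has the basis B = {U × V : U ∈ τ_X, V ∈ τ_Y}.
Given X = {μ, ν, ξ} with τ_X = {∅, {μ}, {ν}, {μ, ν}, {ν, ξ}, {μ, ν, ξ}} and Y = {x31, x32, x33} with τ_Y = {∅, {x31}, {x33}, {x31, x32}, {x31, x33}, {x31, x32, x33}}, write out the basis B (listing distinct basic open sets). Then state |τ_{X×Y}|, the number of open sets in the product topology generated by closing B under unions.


Basis B = {∅ × ∅, {μ} × {x31}, {μ} × {x33}, {ν} × {x31}, {ν} × {x33}, {μ} × {x31, x32}, {μ} × {x31, x33}, {μ, ν} × {x31}, {μ, ν} × {x33}, {ν} × {x31, x32}, {ν} × {x31, x33}, {ν, ξ} × {x31}, {ν, ξ} × {x33}, {μ} × {x31, x32, x33}, {μ, ν, ξ} × {x31}, {μ, ν, ξ} × {x33}, {ν} × {x31, x32, x33}, {μ, ν} × {x31, x32}, {μ, ν} × {x31, x33}, {ν, ξ} × {x31, x32}, {ν, ξ} × {x31, x33}, {μ, ν} × {x31, x32, x33}, {μ, ν, ξ} × {x31, x32}, {μ, ν, ξ} × {x31, x33}, {ν, ξ} × {x31, x32, x33}, {μ, ν, ξ} × {x31, x32, x33}}; |τ_{X×Y}| = 108.

Enumerate products U × V with U ∈ τ_X, V ∈ τ_Y (deduplicated):
  ∅ × ∅ = {} (∅)
  {μ} × {x31} = {(μ,x31)}
  {μ} × {x33} = {(μ,x33)}
  {ν} × {x31} = {(ν,x31)}
  {ν} × {x33} = {(ν,x33)}
  {μ} × {x31, x32} = {(μ,x31), (μ,x32)}
  {μ} × {x31, x33} = {(μ,x31), (μ,x33)}
  {μ, ν} × {x31} = {(μ,x31), (ν,x31)}
  {μ, ν} × {x33} = {(μ,x33), (ν,x33)}
  {ν} × {x31, x32} = {(ν,x31), (ν,x32)}
  {ν} × {x31, x33} = {(ν,x31), (ν,x33)}
  {ν, ξ} × {x31} = {(ν,x31), (ξ,x31)}
  {ν, ξ} × {x33} = {(ν,x33), (ξ,x33)}
  {μ} × {x31, x32, x33} = {(μ,x31), (μ,x32), (μ,x33)}
  {μ, ν, ξ} × {x31} = {(μ,x31), (ν,x31), (ξ,x31)}
  {μ, ν, ξ} × {x33} = {(μ,x33), (ν,x33), (ξ,x33)}
  {ν} × {x31, x32, x33} = {(ν,x31), (ν,x32), (ν,x33)}
  {μ, ν} × {x31, x32} = {(μ,x31), (μ,x32), (ν,x31), (ν,x32)}
  {μ, ν} × {x31, x33} = {(μ,x31), (μ,x33), (ν,x31), (ν,x33)}
  {ν, ξ} × {x31, x32} = {(ν,x31), (ν,x32), (ξ,x31), (ξ,x32)}
  {ν, ξ} × {x31, x33} = {(ν,x31), (ν,x33), (ξ,x31), (ξ,x33)}
  {μ, ν} × {x31, x32, x33} = {(μ,x31), (μ,x32), (μ,x33), (ν,x31), (ν,x32), (ν,x33)}
  {μ, ν, ξ} × {x31, x32} = {(μ,x31), (μ,x32), (ν,x31), (ν,x32), (ξ,x31), (ξ,x32)}
  {μ, ν, ξ} × {x31, x33} = {(μ,x31), (μ,x33), (ν,x31), (ν,x33), (ξ,x31), (ξ,x33)}
  {ν, ξ} × {x31, x32, x33} = {(ν,x31), (ν,x32), (ν,x33), (ξ,x31), (ξ,x32), (ξ,x33)}
  {μ, ν, ξ} × {x31, x32, x33} = {(μ,x31), (μ,x32), (μ,x33), (ν,x31), (ν,x32), (ν,x33), (ξ,x31), (ξ,x32), (ξ,x33)}
These 26 distinct sets form the basis B.
Close under arbitrary unions to get τ_{X×Y}; counting gives |τ_{X×Y}| = 108.


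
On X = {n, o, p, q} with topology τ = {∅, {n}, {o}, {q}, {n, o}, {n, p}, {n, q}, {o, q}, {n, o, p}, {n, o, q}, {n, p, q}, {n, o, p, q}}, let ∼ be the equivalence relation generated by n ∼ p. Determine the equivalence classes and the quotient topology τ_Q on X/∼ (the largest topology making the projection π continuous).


X/∼ = {[n=p], [o], [q]}; |τ_Q| = 8.

Equivalence classes: [n=p], [o], [q].
Quotient map π: X → X/∼ sends n ↦ [n=p], o ↦ [o], p ↦ [n=p], q ↦ [q].
For each subset V ⊆ X/∼, compute π^{-1}(V) ⊆ X and check whether π^{-1}(V) ∈ τ. V is open in τ_Q iff π^{-1}(V) ∈ τ.
  V = {}: π^{-1}(V) = ∅ ∈ τ ✓.
  V = {[n=p]}: π^{-1}(V) = {n, p} ∈ τ ✓.
  V = {[o]}: π^{-1}(V) = {o} ∈ τ ✓.
  V = {[n=p], [o]}: π^{-1}(V) = {n, o, p} ∈ τ ✓.
  V = {[q]}: π^{-1}(V) = {q} ∈ τ ✓.
  V = {[n=p], [q]}: π^{-1}(V) = {n, p, q} ∈ τ ✓.
  V = {[o], [q]}: π^{-1}(V) = {o, q} ∈ τ ✓.
  V = {[n=p], [o], [q]}: π^{-1}(V) = {n, o, p, q} ∈ τ ✓.
Open sets in the quotient: τ_Q = {{}, {[n=p]}, {[o]}, {[n=p], [o]}, {[q]}, {[n=p], [q]}, {[o], [q]}, {[n=p], [o], [q]}} (8 elements).


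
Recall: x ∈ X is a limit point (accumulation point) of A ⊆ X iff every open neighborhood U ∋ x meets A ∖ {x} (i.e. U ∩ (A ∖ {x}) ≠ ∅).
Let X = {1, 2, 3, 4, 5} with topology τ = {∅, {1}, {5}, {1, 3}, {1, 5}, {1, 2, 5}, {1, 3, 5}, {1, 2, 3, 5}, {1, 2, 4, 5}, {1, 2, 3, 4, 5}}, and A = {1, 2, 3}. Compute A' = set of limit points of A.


A' = {2, 3, 4}

For each x ∈ X, list the open sets U ∈ τ with x ∈ U, then check whether U ∩ (A ∖ {x}) ≠ ∅ for every such U.
  x = 1: open {1} ∋ x has {1} ∩ (A ∖ {1}) = ∅, so x is NOT a limit point.
  x = 2: opens ∋ x are {1, 2, 5}, {1, 2, 3, 5}, {1, 2, 4, 5}, {1, 2, 3, 4, 5}; each meets A ∖ {2}, so x IS a limit point.
  x = 3: opens ∋ x are {1, 3}, {1, 3, 5}, {1, 2, 3, 5}, {1, 2, 3, 4, 5}; each meets A ∖ {3}, so x IS a limit point.
  x = 4: opens ∋ x are {1, 2, 4, 5}, {1, 2, 3, 4, 5}; each meets A ∖ {4}, so x IS a limit point.
  x = 5: open {5} ∋ x has {5} ∩ (A ∖ {5}) = ∅, so x is NOT a limit point.
Collecting: A' = {2, 3, 4}.


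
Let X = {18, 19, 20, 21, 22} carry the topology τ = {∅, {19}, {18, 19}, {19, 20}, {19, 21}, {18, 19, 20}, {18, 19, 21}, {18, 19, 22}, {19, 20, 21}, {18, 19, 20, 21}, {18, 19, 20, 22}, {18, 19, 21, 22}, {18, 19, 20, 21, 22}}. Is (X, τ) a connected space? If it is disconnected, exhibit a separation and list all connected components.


(X, τ) is connected.

Find clopen sets (U ∈ τ with X ∖ U ∈ τ):
  U = ∅, X ∖ U = {18, 19, 20, 21, 22} — both open, so U is clopen.
  U = {18, 19, 20, 21, 22}, X ∖ U = ∅ — both open, so U is clopen.
Only trivial clopens (∅ and X) exist, so (X, τ) is connected.
Compute connected components by grouping points that agree on all clopens:
  component: {18, 19, 20, 21, 22}


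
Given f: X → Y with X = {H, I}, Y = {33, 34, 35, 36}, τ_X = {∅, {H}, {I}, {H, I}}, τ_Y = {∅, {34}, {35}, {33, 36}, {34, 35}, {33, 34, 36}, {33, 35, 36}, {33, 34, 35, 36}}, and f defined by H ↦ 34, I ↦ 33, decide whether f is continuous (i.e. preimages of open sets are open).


f IS continuous.

Compute f^{-1}(U) for each U ∈ τ_Y:
  U = ∅: f^{-1}(U) = ∅ ∈ τ_X ✓.
  U = {34}: f^{-1}(U) = {H} ∈ τ_X ✓.
  U = {35}: f^{-1}(U) = ∅ ∈ τ_X ✓.
  U = {33, 36}: f^{-1}(U) = {I} ∈ τ_X ✓.
  U = {34, 35}: f^{-1}(U) = {H} ∈ τ_X ✓.
  U = {33, 34, 36}: f^{-1}(U) = {H, I} ∈ τ_X ✓.
  U = {33, 35, 36}: f^{-1}(U) = {I} ∈ τ_X ✓.
  U = {33, 34, 35, 36}: f^{-1}(U) = {H, I} ∈ τ_X ✓.
Every preimage lies in τ_X, so f IS continuous.


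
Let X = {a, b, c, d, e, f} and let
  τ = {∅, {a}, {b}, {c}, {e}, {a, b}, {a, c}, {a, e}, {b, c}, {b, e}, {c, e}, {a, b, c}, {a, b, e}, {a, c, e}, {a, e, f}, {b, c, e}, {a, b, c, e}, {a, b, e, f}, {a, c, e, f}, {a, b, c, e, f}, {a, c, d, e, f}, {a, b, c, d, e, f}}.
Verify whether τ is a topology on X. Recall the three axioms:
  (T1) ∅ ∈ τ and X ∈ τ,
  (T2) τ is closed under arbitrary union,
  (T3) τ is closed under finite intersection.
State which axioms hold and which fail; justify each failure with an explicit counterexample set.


τ IS a topology on X.

Axiom (T1): ∅ ∈ τ? Yes; X ∈ τ? Yes.
Axiom (T2/T3): check pairwise unions and intersections of members of τ.
All pairwise intersections and unions checked — each lies in τ. Therefore τ satisfies (T1), (T2), (T3): it IS a topology on X.


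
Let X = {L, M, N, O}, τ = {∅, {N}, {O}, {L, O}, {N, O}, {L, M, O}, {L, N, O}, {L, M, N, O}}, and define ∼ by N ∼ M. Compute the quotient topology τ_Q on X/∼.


X/∼ = {[L], [M=N], [O]}; |τ_Q| = 4.

Equivalence classes: [L], [M=N], [O].
Quotient map π: X → X/∼ sends L ↦ [L], M ↦ [M=N], N ↦ [M=N], O ↦ [O].
For each subset V ⊆ X/∼, compute π^{-1}(V) ⊆ X and check whether π^{-1}(V) ∈ τ. V is open in τ_Q iff π^{-1}(V) ∈ τ.
  V = {}: π^{-1}(V) = ∅ ∈ τ ✓.
  V = {[L]}: π^{-1}(V) = {L} ∉ τ ✗.
  V = {[M=N]}: π^{-1}(V) = {M, N} ∉ τ ✗.
  V = {[L], [M=N]}: π^{-1}(V) = {L, M, N} ∉ τ ✗.
  V = {[O]}: π^{-1}(V) = {O} ∈ τ ✓.
  V = {[L], [O]}: π^{-1}(V) = {L, O} ∈ τ ✓.
  V = {[M=N], [O]}: π^{-1}(V) = {M, N, O} ∉ τ ✗.
  V = {[L], [M=N], [O]}: π^{-1}(V) = {L, M, N, O} ∈ τ ✓.
Open sets in the quotient: τ_Q = {{}, {[O]}, {[L], [O]}, {[L], [M=N], [O]}} (4 elements).


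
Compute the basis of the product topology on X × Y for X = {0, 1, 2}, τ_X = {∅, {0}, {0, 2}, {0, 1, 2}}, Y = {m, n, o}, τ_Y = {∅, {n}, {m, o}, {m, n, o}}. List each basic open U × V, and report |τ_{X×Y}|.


Basis B = {∅ × ∅, {0} × {n}, {0} × {m, o}, {0, 2} × {n}, {0} × {m, n, o}, {0, 1, 2} × {n}, {0, 2} × {m, o}, {0, 2} × {m, n, o}, {0, 1, 2} × {m, o}, {0, 1, 2} × {m, n, o}}; |τ_{X×Y}| = 16.

Enumerate products U × V with U ∈ τ_X, V ∈ τ_Y (deduplicated):
  ∅ × ∅ = {} (∅)
  {0} × {n} = {(0,n)}
  {0} × {m, o} = {(0,m), (0,o)}
  {0, 2} × {n} = {(0,n), (2,n)}
  {0} × {m, n, o} = {(0,m), (0,n), (0,o)}
  {0, 1, 2} × {n} = {(0,n), (1,n), (2,n)}
  {0, 2} × {m, o} = {(0,m), (0,o), (2,m), (2,o)}
  {0, 2} × {m, n, o} = {(0,m), (0,n), (0,o), (2,m), (2,n), (2,o)}
  {0, 1, 2} × {m, o} = {(0,m), (0,o), (1,m), (1,o), (2,m), (2,o)}
  {0, 1, 2} × {m, n, o} = {(0,m), (0,n), (0,o), (1,m), (1,n), (1,o), (2,m), (2,n), (2,o)}
These 10 distinct sets form the basis B.
Close under arbitrary unions to get τ_{X×Y}; counting gives |τ_{X×Y}| = 16.


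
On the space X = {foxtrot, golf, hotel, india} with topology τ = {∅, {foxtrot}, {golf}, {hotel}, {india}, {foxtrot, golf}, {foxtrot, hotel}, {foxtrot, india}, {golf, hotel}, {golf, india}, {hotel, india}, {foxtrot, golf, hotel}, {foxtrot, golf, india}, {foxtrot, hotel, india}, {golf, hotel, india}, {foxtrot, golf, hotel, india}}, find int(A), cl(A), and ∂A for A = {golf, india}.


int(A) = {golf, india}, cl(A) = {golf, india}, ∂A = ∅.

Closed sets in (X, τ) are complements of opens:
  closed(X, τ) = {∅, {foxtrot}, {golf}, {hotel}, {india}, {foxtrot, golf}, {foxtrot, hotel}, {foxtrot, india}, {golf, hotel}, {golf, india}, {hotel, india}, {foxtrot, golf, hotel}, {foxtrot, golf, india}, {foxtrot, hotel, india}, {golf, hotel, india}, {foxtrot, golf, hotel, india}}.
int(A) = ⋃ {U ∈ τ : U ⊆ A}. Opens contained in A: ∅, {golf}, {india}, {golf, india}.
Taking the union of these: int(A) = {golf, india}.
cl(A) = ⋂ {C closed : A ⊆ C}. Closed sets containing A: {golf, india}, {foxtrot, golf, india}, {golf, hotel, india}, {foxtrot, golf, hotel, india}.
Intersecting these: cl(A) = {golf, india}.
∂A = cl(A) ∖ int(A) = {golf, india} ∖ {golf, india} = ∅.


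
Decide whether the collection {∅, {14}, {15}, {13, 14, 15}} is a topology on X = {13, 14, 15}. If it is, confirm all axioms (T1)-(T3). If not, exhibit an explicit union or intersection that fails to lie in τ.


τ is NOT a topology on X.

Axiom (T1): ∅ ∈ τ? Yes; X ∈ τ? Yes.
Axiom (T2/T3): check pairwise unions and intersections of members of τ.
Counterexample for (T2): {14} ∪ {15} = {14, 15} ∉ τ. Therefore τ is NOT a topology.


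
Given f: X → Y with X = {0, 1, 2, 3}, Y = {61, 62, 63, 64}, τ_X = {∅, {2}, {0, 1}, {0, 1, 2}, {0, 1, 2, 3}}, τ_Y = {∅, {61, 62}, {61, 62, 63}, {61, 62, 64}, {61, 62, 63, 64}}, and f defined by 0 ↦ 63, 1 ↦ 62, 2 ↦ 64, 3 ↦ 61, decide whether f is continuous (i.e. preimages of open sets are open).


f is NOT continuous.

Compute f^{-1}(U) for each U ∈ τ_Y:
  U = ∅: f^{-1}(U) = ∅ ∈ τ_X ✓.
  U = {61, 62}: f^{-1}(U) = {1, 3} ∉ τ_X ✗.
  U = {61, 62, 63}: f^{-1}(U) = {0, 1, 3} ∉ τ_X ✗.
  U = {61, 62, 64}: f^{-1}(U) = {1, 2, 3} ∉ τ_X ✗.
  U = {61, 62, 63, 64}: f^{-1}(U) = {0, 1, 2, 3} ∈ τ_X ✓.
Found U = {61, 62} with f^{-1}(U) = {1, 3} not in τ_X. Therefore f is NOT continuous.


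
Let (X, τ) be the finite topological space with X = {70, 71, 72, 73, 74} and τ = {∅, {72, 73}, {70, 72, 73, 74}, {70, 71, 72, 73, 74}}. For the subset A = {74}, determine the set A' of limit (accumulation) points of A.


A' = {70, 71}

For each x ∈ X, list the open sets U ∈ τ with x ∈ U, then check whether U ∩ (A ∖ {x}) ≠ ∅ for every such U.
  x = 70: opens ∋ x are {70, 72, 73, 74}, {70, 71, 72, 73, 74}; each meets A ∖ {70}, so x IS a limit point.
  x = 71: opens ∋ x are {70, 71, 72, 73, 74}; each meets A ∖ {71}, so x IS a limit point.
  x = 72: open {72, 73} ∋ x has {72, 73} ∩ (A ∖ {72}) = ∅, so x is NOT a limit point.
  x = 73: open {72, 73} ∋ x has {72, 73} ∩ (A ∖ {73}) = ∅, so x is NOT a limit point.
  x = 74: open {70, 72, 73, 74} ∋ x has {70, 72, 73, 74} ∩ (A ∖ {74}) = ∅, so x is NOT a limit point.
Collecting: A' = {70, 71}.


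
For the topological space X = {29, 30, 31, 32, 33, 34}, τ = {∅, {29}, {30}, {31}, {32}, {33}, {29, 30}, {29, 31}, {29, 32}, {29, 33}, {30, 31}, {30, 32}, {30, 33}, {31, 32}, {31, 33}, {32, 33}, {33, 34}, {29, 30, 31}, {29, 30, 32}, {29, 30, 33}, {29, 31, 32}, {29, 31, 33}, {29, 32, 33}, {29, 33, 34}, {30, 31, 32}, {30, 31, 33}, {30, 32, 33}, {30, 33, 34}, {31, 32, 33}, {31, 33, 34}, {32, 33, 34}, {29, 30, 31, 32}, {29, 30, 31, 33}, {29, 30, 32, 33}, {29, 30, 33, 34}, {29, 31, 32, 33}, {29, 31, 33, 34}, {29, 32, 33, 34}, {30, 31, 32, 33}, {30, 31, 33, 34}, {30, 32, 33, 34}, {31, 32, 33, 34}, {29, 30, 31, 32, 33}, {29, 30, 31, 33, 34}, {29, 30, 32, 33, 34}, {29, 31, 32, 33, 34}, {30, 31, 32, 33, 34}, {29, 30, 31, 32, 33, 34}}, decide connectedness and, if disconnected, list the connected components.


(X, τ) is disconnected; components = [{29}, {30}, {31}, {32}, {33, 34}].

Find clopen sets (U ∈ τ with X ∖ U ∈ τ):
  U = ∅, X ∖ U = {29, 30, 31, 32, 33, 34} — both open, so U is clopen.
  U = {29}, X ∖ U = {30, 31, 32, 33, 34} — both open, so U is clopen.
  U = {30}, X ∖ U = {29, 31, 32, 33, 34} — both open, so U is clopen.
  U = {31}, X ∖ U = {29, 30, 32, 33, 34} — both open, so U is clopen.
  U = {32}, X ∖ U = {29, 30, 31, 33, 34} — both open, so U is clopen.
  U = {29, 30}, X ∖ U = {31, 32, 33, 34} — both open, so U is clopen.
  U = {29, 31}, X ∖ U = {30, 32, 33, 34} — both open, so U is clopen.
  U = {29, 32}, X ∖ U = {30, 31, 33, 34} — both open, so U is clopen.
  U = {30, 31}, X ∖ U = {29, 32, 33, 34} — both open, so U is clopen.
  U = {30, 32}, X ∖ U = {29, 31, 33, 34} — both open, so U is clopen.
  U = {31, 32}, X ∖ U = {29, 30, 33, 34} — both open, so U is clopen.
  U = {33, 34}, X ∖ U = {29, 30, 31, 32} — both open, so U is clopen.
  U = {29, 30, 31}, X ∖ U = {32, 33, 34} — both open, so U is clopen.
  U = {29, 30, 32}, X ∖ U = {31, 33, 34} — both open, so U is clopen.
  U = {29, 31, 32}, X ∖ U = {30, 33, 34} — both open, so U is clopen.
  U = {29, 33, 34}, X ∖ U = {30, 31, 32} — both open, so U is clopen.
  U = {30, 31, 32}, X ∖ U = {29, 33, 34} — both open, so U is clopen.
  U = {30, 33, 34}, X ∖ U = {29, 31, 32} — both open, so U is clopen.
  U = {31, 33, 34}, X ∖ U = {29, 30, 32} — both open, so U is clopen.
  U = {32, 33, 34}, X ∖ U = {29, 30, 31} — both open, so U is clopen.
  U = {29, 30, 31, 32}, X ∖ U = {33, 34} — both open, so U is clopen.
  U = {29, 30, 33, 34}, X ∖ U = {31, 32} — both open, so U is clopen.
  U = {29, 31, 33, 34}, X ∖ U = {30, 32} — both open, so U is clopen.
  U = {29, 32, 33, 34}, X ∖ U = {30, 31} — both open, so U is clopen.
  U = {30, 31, 33, 34}, X ∖ U = {29, 32} — both open, so U is clopen.
  U = {30, 32, 33, 34}, X ∖ U = {29, 31} — both open, so U is clopen.
  U = {31, 32, 33, 34}, X ∖ U = {29, 30} — both open, so U is clopen.
  U = {29, 30, 31, 33, 34}, X ∖ U = {32} — both open, so U is clopen.
  U = {29, 30, 32, 33, 34}, X ∖ U = {31} — both open, so U is clopen.
  U = {29, 31, 32, 33, 34}, X ∖ U = {30} — both open, so U is clopen.
  U = {30, 31, 32, 33, 34}, X ∖ U = {29} — both open, so U is clopen.
  U = {29, 30, 31, 32, 33, 34}, X ∖ U = ∅ — both open, so U is clopen.
Nontrivial clopen(s) exist: e.g. {29, 33, 34}. So (X, τ) is disconnected.
Compute connected components by grouping points that agree on all clopens:
  component: {29}
  component: {30}
  component: {31}
  component: {32}
  component: {33, 34}


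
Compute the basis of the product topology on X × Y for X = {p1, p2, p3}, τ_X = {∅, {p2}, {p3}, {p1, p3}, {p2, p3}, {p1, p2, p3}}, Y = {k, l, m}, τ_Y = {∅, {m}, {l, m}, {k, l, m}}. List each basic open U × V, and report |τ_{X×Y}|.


Basis B = {∅ × ∅, {p2} × {m}, {p3} × {m}, {p1, p3} × {m}, {p2} × {l, m}, {p2, p3} × {m}, {p3} × {l, m}, {p1, p2, p3} × {m}, {p2} × {k, l, m}, {p3} × {k, l, m}, {p1, p3} × {l, m}, {p2, p3} × {l, m}, {p1, p3} × {k, l, m}, {p1, p2, p3} × {l, m}, {p2, p3} × {k, l, m}, {p1, p2, p3} × {k, l, m}}; |τ_{X×Y}| = 40.

Enumerate products U × V with U ∈ τ_X, V ∈ τ_Y (deduplicated):
  ∅ × ∅ = {} (∅)
  {p2} × {m} = {(p2,m)}
  {p3} × {m} = {(p3,m)}
  {p1, p3} × {m} = {(p1,m), (p3,m)}
  {p2} × {l, m} = {(p2,l), (p2,m)}
  {p2, p3} × {m} = {(p2,m), (p3,m)}
  {p3} × {l, m} = {(p3,l), (p3,m)}
  {p1, p2, p3} × {m} = {(p1,m), (p2,m), (p3,m)}
  {p2} × {k, l, m} = {(p2,k), (p2,l), (p2,m)}
  {p3} × {k, l, m} = {(p3,k), (p3,l), (p3,m)}
  {p1, p3} × {l, m} = {(p1,l), (p1,m), (p3,l), (p3,m)}
  {p2, p3} × {l, m} = {(p2,l), (p2,m), (p3,l), (p3,m)}
  {p1, p3} × {k, l, m} = {(p1,k), (p1,l), (p1,m), (p3,k), (p3,l), (p3,m)}
  {p1, p2, p3} × {l, m} = {(p1,l), (p1,m), (p2,l), (p2,m), (p3,l), (p3,m)}
  {p2, p3} × {k, l, m} = {(p2,k), (p2,l), (p2,m), (p3,k), (p3,l), (p3,m)}
  {p1, p2, p3} × {k, l, m} = {(p1,k), (p1,l), (p1,m), (p2,k), (p2,l), (p2,m), (p3,k), (p3,l), (p3,m)}
These 16 distinct sets form the basis B.
Close under arbitrary unions to get τ_{X×Y}; counting gives |τ_{X×Y}| = 40.
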